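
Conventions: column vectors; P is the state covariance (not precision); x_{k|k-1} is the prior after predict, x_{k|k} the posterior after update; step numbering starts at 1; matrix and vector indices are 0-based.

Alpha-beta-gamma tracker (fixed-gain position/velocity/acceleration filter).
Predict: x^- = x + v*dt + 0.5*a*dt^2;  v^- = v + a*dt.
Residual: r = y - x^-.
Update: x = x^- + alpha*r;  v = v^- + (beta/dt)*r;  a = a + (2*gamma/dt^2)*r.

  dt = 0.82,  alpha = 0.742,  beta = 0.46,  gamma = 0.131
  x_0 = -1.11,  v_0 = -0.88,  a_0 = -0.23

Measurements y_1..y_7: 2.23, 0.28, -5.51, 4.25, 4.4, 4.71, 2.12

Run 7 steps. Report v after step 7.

step 1: x_pred=-1.9089  r=4.1389  x^+=1.1622  v^+=1.2532  a^+=1.3827
step 2: x_pred=2.6547  r=-2.3747  x^+=0.8927  v^+=1.0549  a^+=0.4574
step 3: x_pred=1.9115  r=-7.4215  x^+=-3.5953  v^+=-2.7333  a^+=-2.4343
step 4: x_pred=-6.6549  r=10.9049  x^+=1.4365  v^+=1.3880  a^+=1.8148
step 5: x_pred=3.1848  r=1.2152  x^+=4.0865  v^+=3.5578  a^+=2.2883
step 6: x_pred=7.7732  r=-3.0632  x^+=5.5003  v^+=3.7158  a^+=1.0947
step 7: x_pred=8.9153  r=-6.7953  x^+=3.8732  v^+=0.8015  a^+=-1.5531

v_post = 0.8015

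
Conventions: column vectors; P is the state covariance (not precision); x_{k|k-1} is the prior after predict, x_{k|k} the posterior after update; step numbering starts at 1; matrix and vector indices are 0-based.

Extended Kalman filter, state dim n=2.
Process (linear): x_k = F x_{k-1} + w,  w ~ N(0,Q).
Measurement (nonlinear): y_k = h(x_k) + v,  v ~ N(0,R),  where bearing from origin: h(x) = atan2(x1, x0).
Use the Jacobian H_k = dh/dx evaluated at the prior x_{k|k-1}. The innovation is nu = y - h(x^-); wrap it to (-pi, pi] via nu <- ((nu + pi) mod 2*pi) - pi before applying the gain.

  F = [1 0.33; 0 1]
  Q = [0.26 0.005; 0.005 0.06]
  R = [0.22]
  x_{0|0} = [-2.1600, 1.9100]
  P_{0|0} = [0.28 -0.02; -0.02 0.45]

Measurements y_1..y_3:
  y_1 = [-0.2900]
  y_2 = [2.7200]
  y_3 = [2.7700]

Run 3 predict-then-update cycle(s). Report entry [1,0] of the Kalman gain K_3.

K[1,0] = -0.1218

step 1: x^-=[-1.5297, 1.9100]  P^-=[0.5758 0.1335; 0.1335 0.5100]  H_jac=[-0.3190 -0.2555]  S=[0.3336]  K=[-0.6527; -0.5182]  nu=[-2.5361]  x^+=[0.1257, 3.2241]  P^+=[0.4337 0.0207; 0.0207 0.4204]
step 2: x^-=[1.1896, 3.2241]  P^-=[0.7531 0.1644; 0.1644 0.4804]  H_jac=[-0.2730 0.1007]  S=[0.2720]  K=[-0.6951; 0.0129]  nu=[1.5027]  x^+=[0.1452, 3.2435]  P^+=[0.6217 0.1668; 0.1668 0.4804]
step 3: x^-=[1.2155, 3.2435]  P^-=[1.0441 0.3304; 0.3304 0.5404]  H_jac=[-0.2703 0.1013]  S=[0.2838]  K=[-0.8768; -0.1218]  nu=[1.5578]  x^+=[-0.1503, 3.0537]  P^+=[0.8260 0.3001; 0.3001 0.5362]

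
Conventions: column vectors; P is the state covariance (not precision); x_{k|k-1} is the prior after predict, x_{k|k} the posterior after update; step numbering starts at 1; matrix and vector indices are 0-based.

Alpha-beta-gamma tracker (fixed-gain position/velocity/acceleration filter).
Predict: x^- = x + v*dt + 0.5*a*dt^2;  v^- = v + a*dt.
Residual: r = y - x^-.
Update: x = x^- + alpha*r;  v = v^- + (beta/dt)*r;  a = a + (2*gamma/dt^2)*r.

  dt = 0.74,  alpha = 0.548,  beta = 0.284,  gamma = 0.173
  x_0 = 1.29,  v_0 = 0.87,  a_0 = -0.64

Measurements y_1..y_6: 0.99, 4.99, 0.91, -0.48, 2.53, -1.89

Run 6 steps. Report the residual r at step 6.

step 1: x_pred=1.7586  r=-0.7686  x^+=1.3374  v^+=0.1014  a^+=-1.1256
step 2: x_pred=1.1043  r=3.8857  x^+=3.2336  v^+=0.7598  a^+=1.3296
step 3: x_pred=4.1599  r=-3.2499  x^+=2.3790  v^+=0.4964  a^+=-0.7239
step 4: x_pred=2.5481  r=-3.0281  x^+=0.8887  v^+=-1.2014  a^+=-2.6372
step 5: x_pred=-0.7224  r=3.2524  x^+=1.0599  v^+=-1.9047  a^+=-0.5821
step 6: x_pred=-0.5089  r=-1.3811  x^+=-1.2658  v^+=-2.8655  a^+=-1.4548

resid = -1.3811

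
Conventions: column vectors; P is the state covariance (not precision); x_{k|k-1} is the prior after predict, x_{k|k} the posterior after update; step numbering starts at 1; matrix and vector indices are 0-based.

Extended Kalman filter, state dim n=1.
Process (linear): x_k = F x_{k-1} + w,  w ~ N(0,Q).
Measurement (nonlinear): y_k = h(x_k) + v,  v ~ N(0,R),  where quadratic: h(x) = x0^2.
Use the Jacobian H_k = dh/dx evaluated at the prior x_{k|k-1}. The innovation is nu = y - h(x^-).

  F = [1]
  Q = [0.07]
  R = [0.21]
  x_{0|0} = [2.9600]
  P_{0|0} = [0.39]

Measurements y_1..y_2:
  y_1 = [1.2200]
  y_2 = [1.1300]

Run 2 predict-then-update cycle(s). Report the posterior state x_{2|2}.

step 1: x^-=[2.9600]  P^-=[0.4600]  H_jac=[5.9200]  S=[16.3313]  K=[0.1667]  nu=[-7.5416]  x^+=[1.7025]  P^+=[0.0059]
step 2: x^-=[1.7025]  P^-=[0.0759]  H_jac=[3.4049]  S=[1.0901]  K=[0.2371]  nu=[-1.7684]  x^+=[1.2832]  P^+=[0.0146]

x_post = [1.2832]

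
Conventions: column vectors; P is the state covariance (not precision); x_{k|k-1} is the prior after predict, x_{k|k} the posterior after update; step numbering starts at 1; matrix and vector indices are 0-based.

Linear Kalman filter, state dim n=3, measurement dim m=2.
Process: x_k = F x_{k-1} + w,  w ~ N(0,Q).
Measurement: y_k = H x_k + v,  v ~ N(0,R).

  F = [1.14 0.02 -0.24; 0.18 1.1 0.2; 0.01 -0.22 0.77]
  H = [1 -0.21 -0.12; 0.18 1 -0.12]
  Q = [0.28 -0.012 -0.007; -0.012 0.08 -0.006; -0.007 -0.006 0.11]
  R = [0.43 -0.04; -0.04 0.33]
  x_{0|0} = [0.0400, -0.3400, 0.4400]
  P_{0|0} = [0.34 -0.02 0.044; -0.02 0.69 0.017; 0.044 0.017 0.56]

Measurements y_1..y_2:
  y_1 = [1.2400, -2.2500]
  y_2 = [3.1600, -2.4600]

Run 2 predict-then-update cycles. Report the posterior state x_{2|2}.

step 1: x^-=[-0.0668, -0.2788, 0.4140]  P^-=[0.7292 0.0246 -0.0650; 0.0246 0.9510 -0.0657; -0.0650 -0.0657 0.4705]  S=[1.2099 -0.0626; -0.0626 1.3389]  K=[0.6127 0.1509; -0.1012 0.7148; -0.0943 -0.1044]  nu=[1.2979, -1.9095]  x^+=[0.4403, -1.7751, 0.4909]  P^+=[0.2561 -0.0183 0.0212; -0.0183 0.2455 0.0191; 0.0212 0.0191 0.4463]
step 2: x^-=[0.3487, -1.7752, 0.7729]  P^-=[0.6261 0.0005 -0.0632; 0.0005 0.4059 0.0226; -0.0632 0.0226 0.3805]  S=[1.0956 0.0002; 0.0002 0.7591]  K=[0.5783 0.1589; -0.0799 0.5312; -0.1037 -0.0453]  nu=[2.5313, -0.6548]  x^+=[1.7083, -2.3254, 0.5401]  P^+=[0.2405 -0.0130 0.0080; -0.0130 0.1847 0.0318; 0.0080 0.0318 0.3671]

x_post = [1.7083, -2.3254, 0.5401]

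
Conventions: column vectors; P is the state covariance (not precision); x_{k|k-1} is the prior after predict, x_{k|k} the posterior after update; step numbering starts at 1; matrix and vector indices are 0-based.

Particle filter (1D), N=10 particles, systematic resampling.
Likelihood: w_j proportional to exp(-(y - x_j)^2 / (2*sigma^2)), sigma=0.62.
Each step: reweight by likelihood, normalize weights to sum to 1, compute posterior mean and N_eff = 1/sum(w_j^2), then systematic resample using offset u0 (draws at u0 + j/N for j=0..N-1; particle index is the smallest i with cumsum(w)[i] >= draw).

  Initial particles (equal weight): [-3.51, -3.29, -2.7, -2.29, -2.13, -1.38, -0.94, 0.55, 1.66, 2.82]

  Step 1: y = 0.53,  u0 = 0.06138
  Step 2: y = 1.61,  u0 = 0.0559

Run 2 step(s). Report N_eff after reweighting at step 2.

N_eff = 6.1277

step 1: w=[0.0000, 0.0000, 0.0000, 0.0000, 0.0001, 0.0069, 0.0478, 0.7935, 0.1508, 0.0009]  mean=0.6346  Neff=1.5272  idx=[7, 7, 7, 7, 7, 7, 7, 7, 8, 8]
step 2: w=[0.0603, 0.0603, 0.0603, 0.0603, 0.0603, 0.0603, 0.0603, 0.0603, 0.2590, 0.2590]  mean=1.1250  Neff=6.1277  idx=[0, 2, 4, 5, 7, 8, 8, 9, 9, 9]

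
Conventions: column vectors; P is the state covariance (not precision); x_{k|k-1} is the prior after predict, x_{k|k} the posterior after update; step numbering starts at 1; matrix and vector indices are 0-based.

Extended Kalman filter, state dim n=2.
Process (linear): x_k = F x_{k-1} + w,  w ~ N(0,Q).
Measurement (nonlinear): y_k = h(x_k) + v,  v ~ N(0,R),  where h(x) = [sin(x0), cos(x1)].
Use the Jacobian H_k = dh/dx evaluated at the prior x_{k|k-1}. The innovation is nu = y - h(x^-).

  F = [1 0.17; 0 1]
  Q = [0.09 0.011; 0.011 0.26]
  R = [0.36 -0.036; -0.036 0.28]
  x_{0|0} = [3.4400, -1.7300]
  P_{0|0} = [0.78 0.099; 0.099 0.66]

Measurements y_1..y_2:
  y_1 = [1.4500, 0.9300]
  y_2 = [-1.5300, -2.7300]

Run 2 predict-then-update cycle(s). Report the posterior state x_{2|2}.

x_post = [2.5628, -3.1508]

step 1: x^-=[3.1459, -1.7300]  P^-=[0.9227 0.2222; 0.2222 0.9200]  H_jac=[-1.0000 0.0000; 0.0000 0.9874]  S=[1.2827 -0.2554; -0.2554 1.1769]  K=[-0.7130 0.0317; -0.0204 0.7674]  nu=[1.4543, 1.0885]  x^+=[2.1434, -0.9244]  P^+=[0.2578 0.0350; 0.0350 0.2184]
step 2: x^-=[1.9863, -0.9244]  P^-=[0.3660 0.0831; 0.0831 0.4784]  H_jac=[-0.4036 0.0000; 0.0000 0.7982]  S=[0.4196 -0.0628; -0.0628 0.5848]  K=[-0.3406 0.0769; 0.0180 0.6549]  nu=[-2.4449, -3.3323]  x^+=[2.5628, -3.1508]  P^+=[0.3106 0.0423; 0.0423 0.2289]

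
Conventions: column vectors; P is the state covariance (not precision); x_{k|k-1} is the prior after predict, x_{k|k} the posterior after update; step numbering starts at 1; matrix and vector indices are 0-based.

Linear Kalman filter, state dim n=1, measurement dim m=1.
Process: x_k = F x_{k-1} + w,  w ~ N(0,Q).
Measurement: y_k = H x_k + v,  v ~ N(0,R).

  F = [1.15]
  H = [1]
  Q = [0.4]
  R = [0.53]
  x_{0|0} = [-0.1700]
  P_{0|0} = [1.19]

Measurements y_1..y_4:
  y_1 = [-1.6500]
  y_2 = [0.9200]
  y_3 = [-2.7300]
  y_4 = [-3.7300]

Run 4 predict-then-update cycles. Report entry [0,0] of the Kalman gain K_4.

step 1: x^-=[-0.1955]  P^-=[1.9738]  S=[2.5038]  K=[0.7883]  nu=[-1.4545]  x^+=[-1.3421]  P^+=[0.4178]
step 2: x^-=[-1.5434]  P^-=[0.9526]  S=[1.4826]  K=[0.6425]  nu=[2.4634]  x^+=[0.0393]  P^+=[0.3405]
step 3: x^-=[0.0452]  P^-=[0.8504]  S=[1.3804]  K=[0.6160]  nu=[-2.7752]  x^+=[-1.6644]  P^+=[0.3265]
step 4: x^-=[-1.9141]  P^-=[0.8318]  S=[1.3618]  K=[0.6108]  nu=[-1.8159]  x^+=[-3.0233]  P^+=[0.3237]

K[0,0] = 0.6108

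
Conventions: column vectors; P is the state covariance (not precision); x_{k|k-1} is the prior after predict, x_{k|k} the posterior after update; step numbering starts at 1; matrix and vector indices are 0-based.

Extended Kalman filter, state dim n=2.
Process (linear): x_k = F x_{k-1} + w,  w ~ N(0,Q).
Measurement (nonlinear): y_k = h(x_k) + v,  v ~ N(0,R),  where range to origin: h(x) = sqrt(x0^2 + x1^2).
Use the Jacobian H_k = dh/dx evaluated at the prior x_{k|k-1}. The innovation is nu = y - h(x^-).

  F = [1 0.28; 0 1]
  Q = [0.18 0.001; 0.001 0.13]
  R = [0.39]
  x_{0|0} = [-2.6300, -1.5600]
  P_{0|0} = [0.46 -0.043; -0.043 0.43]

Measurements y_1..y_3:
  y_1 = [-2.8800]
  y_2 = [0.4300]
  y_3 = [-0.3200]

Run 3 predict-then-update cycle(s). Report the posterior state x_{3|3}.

x_post = [0.1288, -0.0484]

step 1: x^-=[-3.0668, -1.5600]  P^-=[0.6496 0.0784; 0.0784 0.5600]  H_jac=[-0.8913 -0.4534]  S=[1.0846]  K=[-0.5666; -0.2985]  nu=[-6.3208]  x^+=[0.5149, 0.3269]  P^+=[0.3014 -0.1051; -0.1051 0.4633]
step 2: x^-=[0.6064, 0.3269]  P^-=[0.4589 0.0257; 0.0257 0.5933]  H_jac=[0.8802 0.4746]  S=[0.9006]  K=[0.4620; 0.3377]  nu=[-0.2589]  x^+=[0.4868, 0.2395]  P^+=[0.2666 -0.1149; -0.1149 0.4906]
step 3: x^-=[0.5538, 0.2395]  P^-=[0.4208 0.0235; 0.0235 0.6206]  H_jac=[0.9179 0.3969]  S=[0.8594]  K=[0.4603; 0.3117]  nu=[-0.9234]  x^+=[0.1288, -0.0484]  P^+=[0.2387 -0.0998; -0.0998 0.5371]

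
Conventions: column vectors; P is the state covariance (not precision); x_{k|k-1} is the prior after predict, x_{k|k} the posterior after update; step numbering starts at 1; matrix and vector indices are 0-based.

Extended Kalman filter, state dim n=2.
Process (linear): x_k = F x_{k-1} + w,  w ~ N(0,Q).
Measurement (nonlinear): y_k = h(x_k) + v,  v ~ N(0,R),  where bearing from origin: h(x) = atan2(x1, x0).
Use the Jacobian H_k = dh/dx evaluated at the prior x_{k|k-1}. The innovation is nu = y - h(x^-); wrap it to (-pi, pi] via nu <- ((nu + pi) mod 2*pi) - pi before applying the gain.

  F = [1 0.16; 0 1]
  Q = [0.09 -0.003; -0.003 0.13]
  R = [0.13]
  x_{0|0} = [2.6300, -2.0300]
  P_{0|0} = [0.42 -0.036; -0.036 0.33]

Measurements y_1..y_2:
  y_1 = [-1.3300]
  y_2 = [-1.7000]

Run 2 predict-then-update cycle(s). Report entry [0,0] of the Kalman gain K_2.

K[0,0] = 0.7910

step 1: x^-=[2.3052, -2.0300]  P^-=[0.5069 0.0138; 0.0138 0.4600]  H_jac=[0.2152 0.2443]  S=[0.1824]  K=[0.6165; 0.6325]  nu=[-0.6080]  x^+=[1.9304, -2.4146]  P^+=[0.4376 -0.0573; -0.0573 0.3870]
step 2: x^-=[1.5440, -2.4146]  P^-=[0.5192 0.0016; 0.0016 0.5170]  H_jac=[0.2940 0.1880]  S=[0.1933]  K=[0.7910; 0.5052]  nu=[-0.6981]  x^+=[0.9918, -2.7673]  P^+=[0.3982 -0.0756; -0.0756 0.4677]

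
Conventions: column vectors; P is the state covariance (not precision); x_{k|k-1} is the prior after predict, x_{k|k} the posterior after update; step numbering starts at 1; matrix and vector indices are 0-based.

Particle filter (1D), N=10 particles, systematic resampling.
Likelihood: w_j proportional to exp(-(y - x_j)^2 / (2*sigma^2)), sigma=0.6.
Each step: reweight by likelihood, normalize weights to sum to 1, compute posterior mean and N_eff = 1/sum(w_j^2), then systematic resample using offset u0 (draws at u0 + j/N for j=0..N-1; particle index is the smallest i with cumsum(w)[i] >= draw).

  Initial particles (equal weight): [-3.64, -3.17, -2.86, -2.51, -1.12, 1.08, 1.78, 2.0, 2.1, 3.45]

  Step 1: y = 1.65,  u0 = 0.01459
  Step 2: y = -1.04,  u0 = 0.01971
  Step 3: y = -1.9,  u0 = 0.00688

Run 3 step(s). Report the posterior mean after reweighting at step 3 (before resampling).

post_mean = 1.0800

step 1: w=[0.0000, 0.0000, 0.0000, 0.0000, 0.0000, 0.1976, 0.3031, 0.2617, 0.2342, 0.0034]  mean=1.7799  Neff=3.9334  idx=[5, 5, 6, 6, 6, 7, 7, 7, 8, 8]
step 2: w=[0.4926, 0.4926, 0.0040, 0.0040, 0.0040, 0.0007, 0.0007, 0.0007, 0.0003, 0.0003]  mean=1.0909  Neff=2.0600  idx=[0, 0, 0, 0, 0, 1, 1, 1, 1, 1]
step 3: w=[0.1000, 0.1000, 0.1000, 0.1000, 0.1000, 0.1000, 0.1000, 0.1000, 0.1000, 0.1000]  mean=1.0800  Neff=10.0000  idx=[0, 1, 2, 3, 4, 5, 6, 7, 8, 9]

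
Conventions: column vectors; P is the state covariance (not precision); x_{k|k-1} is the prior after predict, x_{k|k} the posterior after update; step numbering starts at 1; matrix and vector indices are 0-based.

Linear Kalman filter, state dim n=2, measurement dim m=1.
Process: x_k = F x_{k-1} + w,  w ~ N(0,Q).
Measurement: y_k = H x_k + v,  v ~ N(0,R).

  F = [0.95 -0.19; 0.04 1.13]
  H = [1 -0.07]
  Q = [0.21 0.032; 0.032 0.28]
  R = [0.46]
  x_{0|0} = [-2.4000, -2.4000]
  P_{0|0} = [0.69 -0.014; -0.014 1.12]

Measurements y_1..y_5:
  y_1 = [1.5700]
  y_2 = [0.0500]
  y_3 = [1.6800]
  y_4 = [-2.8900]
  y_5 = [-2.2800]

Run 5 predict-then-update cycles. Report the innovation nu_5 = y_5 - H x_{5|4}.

step 1: x^-=[-1.8240, -2.8080]  P^-=[0.8782 -0.1972; -0.1972 1.7100]  S=[1.3742]  K=[0.6491; -0.2306]  nu=[3.1974]  x^+=[0.2515, -3.5453]  P^+=[0.2992 0.0085; 0.0085 1.6369]
step 2: x^-=[0.9125, -3.9961]  P^-=[0.5360 -0.2990; -0.2990 2.3714]  S=[1.0495]  K=[0.5307; -0.4431]  nu=[-1.1423]  x^+=[0.3064, -3.4900]  P^+=[0.2405 -0.0522; -0.0522 2.1654]
step 3: x^-=[0.9541, -3.9315]  P^-=[0.5240 -0.4794; -0.4794 3.0407]  S=[1.0661]  K=[0.5230; -0.6494]  nu=[0.4507]  x^+=[1.1899, -4.2241]  P^+=[0.2324 -0.1173; -0.1173 2.5911]
step 4: x^-=[1.9329, -4.7256]  P^-=[0.5556 -0.6406; -0.6406 3.5783]  S=[1.1228]  K=[0.5348; -0.7936]  nu=[-5.1537]  x^+=[-0.8232, -0.6359]  P^+=[0.2345 -0.1640; -0.1640 2.8712]
step 5: x^-=[-0.6612, -0.7515]  P^-=[0.5845 -0.7504; -0.7504 3.9318]  S=[1.1688]  K=[0.5450; -0.8775]  nu=[-1.6714]  x^+=[-1.5721, 0.7152]  P^+=[0.2373 -0.1914; -0.1914 3.0319]

innov = [-1.6714]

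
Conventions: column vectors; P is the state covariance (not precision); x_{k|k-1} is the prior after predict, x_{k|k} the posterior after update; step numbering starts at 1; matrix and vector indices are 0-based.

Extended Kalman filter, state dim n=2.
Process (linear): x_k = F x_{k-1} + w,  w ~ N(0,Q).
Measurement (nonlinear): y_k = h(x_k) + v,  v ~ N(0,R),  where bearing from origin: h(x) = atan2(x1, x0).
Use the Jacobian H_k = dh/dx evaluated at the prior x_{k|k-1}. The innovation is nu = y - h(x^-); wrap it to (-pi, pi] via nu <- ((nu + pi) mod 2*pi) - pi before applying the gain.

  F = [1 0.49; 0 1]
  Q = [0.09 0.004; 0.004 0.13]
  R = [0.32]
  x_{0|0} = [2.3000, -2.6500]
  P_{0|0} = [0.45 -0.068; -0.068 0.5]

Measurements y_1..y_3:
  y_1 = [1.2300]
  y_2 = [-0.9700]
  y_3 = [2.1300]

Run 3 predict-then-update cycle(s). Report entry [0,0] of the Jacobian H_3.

step 1: x^-=[1.0015, -2.6500]  P^-=[0.5934 0.1810; 0.1810 0.6300]  H_jac=[0.3302 0.1248]  S=[0.4094]  K=[0.5337; 0.3380]  nu=[2.4395]  x^+=[2.3036, -1.8255]  P^+=[0.4768 0.1071; 0.1071 0.5832]
step 2: x^-=[1.4091, -1.8255]  P^-=[0.8118 0.3969; 0.3969 0.7132]  H_jac=[0.3433 0.2650]  S=[0.5379]  K=[0.7135; 0.6046]  nu=[-0.0566]  x^+=[1.3687, -1.8597]  P^+=[0.5379 0.1649; 0.1649 0.5166]
step 3: x^-=[0.4575, -1.8597]  P^-=[0.9135 0.4220; 0.4220 0.6466]  H_jac=[0.5070 0.1247]  S=[0.6183]  K=[0.8343; 0.4765]  nu=[-2.8236]  x^+=[-1.8982, -3.2051]  P^+=[0.4832 0.1762; 0.1762 0.5062]

H_jac[0,0] = 0.5070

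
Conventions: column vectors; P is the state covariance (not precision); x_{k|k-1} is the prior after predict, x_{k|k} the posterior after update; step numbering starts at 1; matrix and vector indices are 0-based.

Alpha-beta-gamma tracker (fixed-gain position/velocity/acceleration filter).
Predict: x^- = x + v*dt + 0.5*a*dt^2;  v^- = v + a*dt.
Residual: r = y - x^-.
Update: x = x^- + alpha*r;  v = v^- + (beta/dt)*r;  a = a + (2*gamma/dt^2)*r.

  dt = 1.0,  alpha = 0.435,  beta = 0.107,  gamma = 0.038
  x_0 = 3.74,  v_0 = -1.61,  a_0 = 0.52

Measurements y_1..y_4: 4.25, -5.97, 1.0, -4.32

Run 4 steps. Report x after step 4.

step 1: x_pred=2.3900  r=1.8600  x^+=3.1991  v^+=-0.8910  a^+=0.6614
step 2: x_pred=2.6388  r=-8.6088  x^+=-1.1060  v^+=-1.1508  a^+=0.0071
step 3: x_pred=-2.2532  r=3.2532  x^+=-0.8381  v^+=-0.7956  a^+=0.2543
step 4: x_pred=-1.5065  r=-2.8135  x^+=-2.7304  v^+=-0.8423  a^+=0.0405

x_post = -2.7304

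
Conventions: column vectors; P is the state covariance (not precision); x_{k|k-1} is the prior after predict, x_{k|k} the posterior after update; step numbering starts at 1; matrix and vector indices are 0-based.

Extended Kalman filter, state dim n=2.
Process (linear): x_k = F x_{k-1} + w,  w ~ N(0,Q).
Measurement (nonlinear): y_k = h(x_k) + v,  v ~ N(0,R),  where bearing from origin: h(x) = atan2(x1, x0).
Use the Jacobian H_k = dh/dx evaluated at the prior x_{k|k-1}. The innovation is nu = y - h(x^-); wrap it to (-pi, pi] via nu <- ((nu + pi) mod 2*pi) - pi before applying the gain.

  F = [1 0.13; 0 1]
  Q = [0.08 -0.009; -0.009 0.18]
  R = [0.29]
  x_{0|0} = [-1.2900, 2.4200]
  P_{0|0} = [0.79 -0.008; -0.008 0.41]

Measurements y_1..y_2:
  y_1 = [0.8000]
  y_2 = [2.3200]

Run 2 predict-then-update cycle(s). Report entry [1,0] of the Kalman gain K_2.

step 1: x^-=[-0.9754, 2.4200]  P^-=[0.8748 0.0363; 0.0363 0.5900]  H_jac=[-0.3555 -0.1433]  S=[0.4164]  K=[-0.7594; -0.2340]  nu=[-1.1539]  x^+=[-0.0991, 2.6900]  P^+=[0.6347 -0.0377; -0.0377 0.5672]
step 2: x^-=[0.2506, 2.6900]  P^-=[0.7145 0.0270; 0.0270 0.7472]  H_jac=[-0.3685 0.0343]  S=[0.3872]  K=[-0.6776; 0.0405]  nu=[0.8421]  x^+=[-0.3200, 2.7242]  P^+=[0.5367 0.0377; 0.0377 0.7466]

K[1,0] = 0.0405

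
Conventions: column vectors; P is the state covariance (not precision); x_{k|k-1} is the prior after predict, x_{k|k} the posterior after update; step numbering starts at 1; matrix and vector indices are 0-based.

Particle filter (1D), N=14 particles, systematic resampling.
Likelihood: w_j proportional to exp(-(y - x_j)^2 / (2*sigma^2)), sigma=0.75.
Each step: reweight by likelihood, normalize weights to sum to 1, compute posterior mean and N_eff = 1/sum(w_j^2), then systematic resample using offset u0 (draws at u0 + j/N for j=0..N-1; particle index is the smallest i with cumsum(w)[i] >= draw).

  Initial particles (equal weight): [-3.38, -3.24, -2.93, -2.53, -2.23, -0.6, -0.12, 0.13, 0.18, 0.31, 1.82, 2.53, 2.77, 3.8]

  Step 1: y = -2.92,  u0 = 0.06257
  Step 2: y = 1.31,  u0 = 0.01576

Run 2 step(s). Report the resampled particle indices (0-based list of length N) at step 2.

resampled_idx = [9, 10, 11, 11, 11, 11, 12, 12, 12, 12, 13, 13, 13, 13]

step 1: w=[0.1936, 0.2133, 0.2336, 0.2041, 0.1530, 0.0020, 0.0002, 0.0001, 0.0000, 0.0000, 0.0000, 0.0000, 0.0000, 0.0000]  mean=-2.8889  Neff=4.9345  idx=[0, 0, 1, 1, 1, 2, 2, 2, 2, 3, 3, 4, 4, 4]
step 2: w=[0.0001, 0.0001, 0.0002, 0.0002, 0.0002, 0.0024, 0.0024, 0.0024, 0.0024, 0.0422, 0.0422, 0.3018, 0.3018, 0.3018]  mean=-2.2628  Neff=3.6127  idx=[9, 10, 11, 11, 11, 11, 12, 12, 12, 12, 13, 13, 13, 13]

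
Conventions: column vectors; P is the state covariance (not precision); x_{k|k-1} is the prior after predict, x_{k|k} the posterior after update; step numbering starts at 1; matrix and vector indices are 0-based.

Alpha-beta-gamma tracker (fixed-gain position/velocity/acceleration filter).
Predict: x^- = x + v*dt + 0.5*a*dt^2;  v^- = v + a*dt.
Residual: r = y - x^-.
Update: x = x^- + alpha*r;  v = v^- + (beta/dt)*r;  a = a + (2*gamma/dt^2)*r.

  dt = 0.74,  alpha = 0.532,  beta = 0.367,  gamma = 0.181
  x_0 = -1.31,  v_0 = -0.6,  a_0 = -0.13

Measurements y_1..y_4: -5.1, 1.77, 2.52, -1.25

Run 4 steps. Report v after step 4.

v_post = 4.5041

step 1: x_pred=-1.7896  r=-3.3104  x^+=-3.5507  v^+=-2.3380  a^+=-2.3184
step 2: x_pred=-5.9156  r=7.6856  x^+=-1.8269  v^+=-0.2419  a^+=2.7623
step 3: x_pred=-1.2496  r=3.7696  x^+=0.7558  v^+=3.6717  a^+=5.2543
step 4: x_pred=4.9115  r=-6.1615  x^+=1.6336  v^+=4.5041  a^+=1.1811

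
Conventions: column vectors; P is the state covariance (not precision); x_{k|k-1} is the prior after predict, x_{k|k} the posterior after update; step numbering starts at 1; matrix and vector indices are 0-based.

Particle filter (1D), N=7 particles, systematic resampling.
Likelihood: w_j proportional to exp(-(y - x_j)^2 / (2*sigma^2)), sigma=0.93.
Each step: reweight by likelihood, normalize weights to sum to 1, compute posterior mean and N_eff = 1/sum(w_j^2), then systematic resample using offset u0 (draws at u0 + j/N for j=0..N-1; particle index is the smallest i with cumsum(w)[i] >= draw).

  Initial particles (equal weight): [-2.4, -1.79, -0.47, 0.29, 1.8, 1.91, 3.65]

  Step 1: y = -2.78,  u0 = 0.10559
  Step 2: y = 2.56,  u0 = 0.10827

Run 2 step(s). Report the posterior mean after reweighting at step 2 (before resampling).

step 1: w=[0.5983, 0.3691, 0.0298, 0.0028, 0.0000, 0.0000, 0.0000]  mean=-2.1099  Neff=2.0196  idx=[0, 0, 0, 0, 1, 1, 1]
step 2: w=[0.0119, 0.0119, 0.0119, 0.0119, 0.3175, 0.3175, 0.3175]  mean=-1.8191  Neff=3.3014  idx=[4, 4, 5, 5, 5, 6, 6]

post_mean = -1.8191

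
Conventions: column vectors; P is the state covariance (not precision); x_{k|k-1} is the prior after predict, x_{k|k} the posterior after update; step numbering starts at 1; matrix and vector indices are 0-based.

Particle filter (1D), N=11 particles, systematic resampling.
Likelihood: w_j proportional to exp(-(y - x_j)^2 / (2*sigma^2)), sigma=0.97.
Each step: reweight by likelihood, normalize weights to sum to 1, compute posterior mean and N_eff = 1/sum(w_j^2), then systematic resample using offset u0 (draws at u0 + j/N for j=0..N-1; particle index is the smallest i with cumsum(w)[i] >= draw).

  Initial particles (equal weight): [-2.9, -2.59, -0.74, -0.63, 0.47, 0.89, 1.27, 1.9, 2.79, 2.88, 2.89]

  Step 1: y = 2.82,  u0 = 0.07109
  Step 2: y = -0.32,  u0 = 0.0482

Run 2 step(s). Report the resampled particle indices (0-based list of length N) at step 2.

step 1: w=[0.0000, 0.0000, 0.0003, 0.0004, 0.0129, 0.0336, 0.0679, 0.1553, 0.2434, 0.2431, 0.2429]  mean=2.4982  Neff=4.8218  idx=[6, 7, 7, 8, 8, 9, 9, 9, 10, 10, 10]
step 2: w=[0.5877, 0.1641, 0.1641, 0.0132, 0.0132, 0.0098, 0.0098, 0.0098, 0.0094, 0.0094, 0.0094]  mean=1.6099  Neff=2.4985  idx=[0, 0, 0, 0, 0, 0, 1, 1, 2, 2, 6]

resampled_idx = [0, 0, 0, 0, 0, 0, 1, 1, 2, 2, 6]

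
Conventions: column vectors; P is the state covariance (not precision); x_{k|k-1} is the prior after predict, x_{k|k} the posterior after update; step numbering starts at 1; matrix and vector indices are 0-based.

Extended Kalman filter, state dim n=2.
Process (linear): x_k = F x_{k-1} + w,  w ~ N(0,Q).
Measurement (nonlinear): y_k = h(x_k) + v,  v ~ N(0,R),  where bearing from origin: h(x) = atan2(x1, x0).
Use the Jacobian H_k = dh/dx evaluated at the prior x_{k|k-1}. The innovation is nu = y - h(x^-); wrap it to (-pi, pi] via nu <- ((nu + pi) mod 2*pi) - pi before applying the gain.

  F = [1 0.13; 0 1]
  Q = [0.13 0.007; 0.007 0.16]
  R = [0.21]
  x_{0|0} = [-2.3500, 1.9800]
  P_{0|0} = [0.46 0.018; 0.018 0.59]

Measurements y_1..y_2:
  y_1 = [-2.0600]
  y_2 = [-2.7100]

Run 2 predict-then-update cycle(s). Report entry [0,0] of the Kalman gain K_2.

K[0,0] = -0.2314

step 1: x^-=[-2.0926, 1.9800]  P^-=[0.6047 0.1017; 0.1017 0.7500]  H_jac=[-0.2386 -0.2521]  S=[0.3043]  K=[-0.5583; -0.7011]  nu=[1.8393]  x^+=[-3.1194, 0.6904]  P^+=[0.5098 -0.0174; -0.0174 0.6004]
step 2: x^-=[-3.0297, 0.6904]  P^-=[0.6454 0.0676; 0.0676 0.7604]  H_jac=[-0.0715 -0.3138]  S=[0.2912]  K=[-0.2314; -0.8360]  nu=[0.6557]  x^+=[-3.1814, 0.1423]  P^+=[0.6298 0.0113; 0.0113 0.5569]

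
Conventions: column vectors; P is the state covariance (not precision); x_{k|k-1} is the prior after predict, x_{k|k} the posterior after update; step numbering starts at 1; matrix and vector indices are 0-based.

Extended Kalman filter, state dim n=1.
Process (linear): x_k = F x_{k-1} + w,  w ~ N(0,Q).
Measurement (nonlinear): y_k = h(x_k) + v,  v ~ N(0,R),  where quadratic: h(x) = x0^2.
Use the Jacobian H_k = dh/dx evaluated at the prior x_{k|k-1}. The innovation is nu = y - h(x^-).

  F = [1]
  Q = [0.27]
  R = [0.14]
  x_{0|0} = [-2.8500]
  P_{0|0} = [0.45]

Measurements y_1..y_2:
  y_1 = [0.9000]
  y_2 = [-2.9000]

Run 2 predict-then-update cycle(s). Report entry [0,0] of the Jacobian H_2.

step 1: x^-=[-2.8500]  P^-=[0.7200]  H_jac=[-5.7000]  S=[23.5328]  K=[-0.1744]  nu=[-7.2225]  x^+=[-1.5904]  P^+=[0.0043]
step 2: x^-=[-1.5904]  P^-=[0.2743]  H_jac=[-3.1809]  S=[2.9152]  K=[-0.2993]  nu=[-5.4295]  x^+=[0.0345]  P^+=[0.0132]

H_jac[0,0] = -3.1809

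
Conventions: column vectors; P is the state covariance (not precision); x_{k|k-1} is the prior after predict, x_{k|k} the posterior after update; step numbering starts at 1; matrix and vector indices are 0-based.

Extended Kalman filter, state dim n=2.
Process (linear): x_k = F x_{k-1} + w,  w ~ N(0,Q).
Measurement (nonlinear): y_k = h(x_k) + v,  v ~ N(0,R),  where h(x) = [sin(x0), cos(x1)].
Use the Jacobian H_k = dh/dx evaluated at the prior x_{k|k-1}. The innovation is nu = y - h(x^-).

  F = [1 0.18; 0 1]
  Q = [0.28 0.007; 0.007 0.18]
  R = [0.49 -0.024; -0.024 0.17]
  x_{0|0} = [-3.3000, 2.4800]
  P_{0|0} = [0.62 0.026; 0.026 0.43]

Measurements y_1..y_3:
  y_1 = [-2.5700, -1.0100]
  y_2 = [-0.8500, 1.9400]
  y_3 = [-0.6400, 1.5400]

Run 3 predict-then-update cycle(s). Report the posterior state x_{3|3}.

step 1: x^-=[-2.8536, 2.4800]  P^-=[0.9233 0.1104; 0.1104 0.6100]  H_jac=[-0.9588 0.0000; 0.0000 -0.6144]  S=[1.3388 0.0410; 0.0410 0.4002]  K=[-0.6581 -0.1020; -0.0505 -0.9312]  nu=[-2.2860, -0.2210]  x^+=[-1.3266, 2.8013]  P^+=[0.3338 0.0025; 0.0025 0.2557]
step 2: x^-=[-0.8224, 2.8013]  P^-=[0.6230 0.0555; 0.0555 0.4357]  H_jac=[0.6805 0.0000; 0.0000 -0.3338]  S=[0.7784 -0.0366; -0.0366 0.2185]  K=[0.5448 0.0065; 0.0174 -0.6625]  nu=[-0.1172, 2.8826]  x^+=[-0.8677, 0.8894]  P^+=[0.3921 0.0359; 0.0359 0.3387]
step 3: x^-=[-0.7076, 0.8894]  P^-=[0.6960 0.1038; 0.1038 0.5187]  H_jac=[0.7599 0.0000; 0.0000 -0.7767]  S=[0.8920 -0.0853; -0.0853 0.4829]  K=[0.5869 -0.0634; 0.0089 -0.8327]  nu=[0.0100, 0.9101]  x^+=[-0.7594, 0.1316]  P^+=[0.3804 0.0320; 0.0320 0.1825]

x_post = [-0.7594, 0.1316]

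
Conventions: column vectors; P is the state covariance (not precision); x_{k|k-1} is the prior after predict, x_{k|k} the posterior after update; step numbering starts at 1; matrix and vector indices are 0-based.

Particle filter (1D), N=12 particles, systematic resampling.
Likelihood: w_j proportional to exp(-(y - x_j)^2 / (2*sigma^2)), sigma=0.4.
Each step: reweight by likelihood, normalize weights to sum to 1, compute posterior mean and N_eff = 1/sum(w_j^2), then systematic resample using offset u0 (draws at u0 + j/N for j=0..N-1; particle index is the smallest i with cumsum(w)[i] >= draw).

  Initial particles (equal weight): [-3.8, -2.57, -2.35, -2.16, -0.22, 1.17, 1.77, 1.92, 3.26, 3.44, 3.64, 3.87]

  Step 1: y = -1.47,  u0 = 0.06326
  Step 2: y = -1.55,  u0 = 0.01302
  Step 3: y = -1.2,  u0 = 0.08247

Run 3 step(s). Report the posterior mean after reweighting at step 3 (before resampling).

post_mean = -2.1673

step 1: w=[0.0000, 0.0660, 0.2576, 0.6544, 0.0219, 0.0000, 0.0000, 0.0000, 0.0000, 0.0000, 0.0000, 0.0000]  mean=-2.1934  Neff=2.0023  idx=[1, 2, 2, 2, 3, 3, 3, 3, 3, 3, 3, 4]
step 2: w=[0.0147, 0.0513, 0.0513, 0.0513, 0.1185, 0.1185, 0.1185, 0.1185, 0.1185, 0.1185, 0.1185, 0.0015]  mean=-2.1924  Neff=9.3900  idx=[0, 2, 4, 4, 5, 6, 6, 7, 8, 9, 9, 10]
step 3: w=[0.0049, 0.0276, 0.0967, 0.0967, 0.0967, 0.0967, 0.0967, 0.0967, 0.0967, 0.0967, 0.0967, 0.0967]  mean=-2.1673  Neff=10.5946  idx=[2, 3, 4, 5, 5, 6, 7, 8, 9, 10, 11, 11]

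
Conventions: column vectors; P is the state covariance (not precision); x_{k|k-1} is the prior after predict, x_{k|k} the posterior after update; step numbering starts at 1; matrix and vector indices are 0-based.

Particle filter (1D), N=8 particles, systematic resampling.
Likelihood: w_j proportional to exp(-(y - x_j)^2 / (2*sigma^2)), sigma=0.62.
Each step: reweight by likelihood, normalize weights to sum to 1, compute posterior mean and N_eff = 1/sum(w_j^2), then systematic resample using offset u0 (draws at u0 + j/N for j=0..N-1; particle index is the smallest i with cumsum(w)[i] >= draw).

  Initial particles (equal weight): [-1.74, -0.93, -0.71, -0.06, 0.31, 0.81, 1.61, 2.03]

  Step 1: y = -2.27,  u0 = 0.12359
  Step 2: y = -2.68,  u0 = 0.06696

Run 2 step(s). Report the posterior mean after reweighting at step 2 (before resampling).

step 1: w=[0.8313, 0.1159, 0.0505, 0.0021, 0.0002, 0.0000, 0.0000, 0.0000]  mean=-1.5901  Neff=1.4145  idx=[0, 0, 0, 0, 0, 0, 1, 3]
step 2: w=[0.1650, 0.1650, 0.1650, 0.1650, 0.1650, 0.1650, 0.0097, 0.0001]  mean=-1.7320  Neff=6.1154  idx=[0, 1, 1, 2, 3, 4, 4, 5]

post_mean = -1.7320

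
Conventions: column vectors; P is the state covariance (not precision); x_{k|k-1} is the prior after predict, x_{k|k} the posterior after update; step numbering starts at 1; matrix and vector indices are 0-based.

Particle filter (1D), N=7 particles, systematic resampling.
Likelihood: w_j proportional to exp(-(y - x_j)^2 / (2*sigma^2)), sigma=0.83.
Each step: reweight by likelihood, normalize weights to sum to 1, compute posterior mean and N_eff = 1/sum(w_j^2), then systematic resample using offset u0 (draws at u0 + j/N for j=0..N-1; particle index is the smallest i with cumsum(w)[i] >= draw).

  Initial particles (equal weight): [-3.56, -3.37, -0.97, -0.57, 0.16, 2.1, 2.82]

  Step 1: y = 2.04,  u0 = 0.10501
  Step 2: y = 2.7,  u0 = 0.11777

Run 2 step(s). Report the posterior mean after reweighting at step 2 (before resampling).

post_mean = 2.4534

step 1: w=[0.0000, 0.0000, 0.0008, 0.0041, 0.0446, 0.5779, 0.3726]  mean=2.2683  Neff=2.1061  idx=[5, 5, 5, 5, 6, 6, 6]
step 2: w=[0.1273, 0.1273, 0.1273, 0.1273, 0.1636, 0.1636, 0.1636]  mean=2.4534  Neff=6.8911  idx=[0, 2, 3, 4, 5, 5, 6]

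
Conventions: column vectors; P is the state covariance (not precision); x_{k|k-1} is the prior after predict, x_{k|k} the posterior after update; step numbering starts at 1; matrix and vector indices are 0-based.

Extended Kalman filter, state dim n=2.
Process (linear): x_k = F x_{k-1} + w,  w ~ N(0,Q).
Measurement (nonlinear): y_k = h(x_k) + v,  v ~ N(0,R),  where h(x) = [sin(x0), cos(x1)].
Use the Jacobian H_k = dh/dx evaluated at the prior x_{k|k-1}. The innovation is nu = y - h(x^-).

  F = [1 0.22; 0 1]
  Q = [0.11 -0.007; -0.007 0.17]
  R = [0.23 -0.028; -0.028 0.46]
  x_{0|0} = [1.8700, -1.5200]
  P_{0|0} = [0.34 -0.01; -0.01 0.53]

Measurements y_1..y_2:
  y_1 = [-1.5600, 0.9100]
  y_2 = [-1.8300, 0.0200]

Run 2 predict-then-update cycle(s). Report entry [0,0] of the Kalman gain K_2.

K[0,0] = 0.7487

step 1: x^-=[1.5356, -1.5200]  P^-=[0.4713 0.0996; 0.0996 0.7000]  H_jac=[0.0352 0.0000; 0.0000 0.9987]  S=[0.2306 -0.0245; -0.0245 1.1582]  K=[0.0812 0.0876; 0.0795 0.6053]  nu=[-2.5594, 0.8592]  x^+=[1.4030, -1.2034]  P^+=[0.4612 0.0381; 0.0381 0.2766]
step 2: x^-=[1.1382, -1.2034]  P^-=[0.6013 0.0919; 0.0919 0.4466]  H_jac=[0.4192 0.0000; 0.0000 0.9333]  S=[0.3357 0.0080; 0.0080 0.8490]  K=[0.7487 0.0940; 0.1032 0.4899]  nu=[-2.7379, -0.3392]  x^+=[-0.9436, -1.6521]  P^+=[0.4045 0.0239; 0.0239 0.2384]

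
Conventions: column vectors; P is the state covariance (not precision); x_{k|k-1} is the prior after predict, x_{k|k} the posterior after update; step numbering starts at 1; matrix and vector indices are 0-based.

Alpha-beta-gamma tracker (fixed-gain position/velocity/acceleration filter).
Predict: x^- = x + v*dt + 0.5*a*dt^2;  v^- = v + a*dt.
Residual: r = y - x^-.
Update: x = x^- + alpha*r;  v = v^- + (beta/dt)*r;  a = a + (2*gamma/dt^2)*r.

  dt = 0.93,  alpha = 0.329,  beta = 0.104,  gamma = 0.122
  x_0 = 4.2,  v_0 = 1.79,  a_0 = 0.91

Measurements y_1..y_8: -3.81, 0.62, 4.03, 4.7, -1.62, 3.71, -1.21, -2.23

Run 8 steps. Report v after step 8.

step 1: x_pred=6.2582  r=-10.0682  x^+=2.9458  v^+=1.5104  a^+=-1.9304
step 2: x_pred=3.5157  r=-2.8957  x^+=2.5630  v^+=-0.6087  a^+=-2.7473
step 3: x_pred=0.8088  r=3.2212  x^+=1.8686  v^+=-2.8034  a^+=-1.8386
step 4: x_pred=-1.5337  r=6.2337  x^+=0.5172  v^+=-3.8162  a^+=-0.0799
step 5: x_pred=-3.0664  r=1.4464  x^+=-2.5906  v^+=-3.7288  a^+=0.3281
step 6: x_pred=-5.9165  r=9.6265  x^+=-2.7493  v^+=-2.3471  a^+=3.0439
step 7: x_pred=-3.6159  r=2.4059  x^+=-2.8243  v^+=0.7527  a^+=3.7226
step 8: x_pred=-0.5145  r=-1.7155  x^+=-1.0789  v^+=4.0229  a^+=3.2386

v_post = 4.0229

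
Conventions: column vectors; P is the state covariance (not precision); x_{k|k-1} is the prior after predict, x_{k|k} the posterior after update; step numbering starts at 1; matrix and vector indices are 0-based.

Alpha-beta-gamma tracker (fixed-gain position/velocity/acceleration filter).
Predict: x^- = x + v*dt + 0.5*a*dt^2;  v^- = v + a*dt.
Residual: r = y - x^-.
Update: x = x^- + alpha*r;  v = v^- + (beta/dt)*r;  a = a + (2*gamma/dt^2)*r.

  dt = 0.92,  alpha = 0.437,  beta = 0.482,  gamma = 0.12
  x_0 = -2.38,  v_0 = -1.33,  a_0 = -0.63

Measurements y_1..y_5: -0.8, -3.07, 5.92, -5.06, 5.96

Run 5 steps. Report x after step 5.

x_post = 3.7858

step 1: x_pred=-3.8702  r=3.0702  x^+=-2.5285  v^+=-0.3011  a^+=0.2406
step 2: x_pred=-2.7037  r=-0.3663  x^+=-2.8638  v^+=-0.2717  a^+=0.1367
step 3: x_pred=-3.0558  r=8.9758  x^+=0.8666  v^+=4.5567  a^+=2.6818
step 4: x_pred=6.1937  r=-11.2537  x^+=1.2758  v^+=1.1280  a^+=-0.5092
step 5: x_pred=2.0981  r=3.8619  x^+=3.7858  v^+=2.6829  a^+=0.5859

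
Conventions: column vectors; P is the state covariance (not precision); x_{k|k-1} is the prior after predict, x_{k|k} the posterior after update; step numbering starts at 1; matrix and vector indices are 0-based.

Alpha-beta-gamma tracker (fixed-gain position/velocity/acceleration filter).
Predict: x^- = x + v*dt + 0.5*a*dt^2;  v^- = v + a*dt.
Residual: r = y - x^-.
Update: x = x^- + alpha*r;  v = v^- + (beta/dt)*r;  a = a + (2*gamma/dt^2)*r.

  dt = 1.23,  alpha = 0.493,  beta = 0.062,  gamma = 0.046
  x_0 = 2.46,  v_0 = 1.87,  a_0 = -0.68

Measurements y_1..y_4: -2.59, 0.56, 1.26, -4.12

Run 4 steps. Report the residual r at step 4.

resid = -1.1365

step 1: x_pred=4.2457  r=-6.8357  x^+=0.8757  v^+=0.6890  a^+=-1.0957
step 2: x_pred=0.8944  r=-0.3344  x^+=0.7295  v^+=-0.6755  a^+=-1.1160
step 3: x_pred=-0.9456  r=2.2056  x^+=0.1418  v^+=-1.9370  a^+=-0.9819
step 4: x_pred=-2.9835  r=-1.1365  x^+=-3.5438  v^+=-3.2021  a^+=-1.0510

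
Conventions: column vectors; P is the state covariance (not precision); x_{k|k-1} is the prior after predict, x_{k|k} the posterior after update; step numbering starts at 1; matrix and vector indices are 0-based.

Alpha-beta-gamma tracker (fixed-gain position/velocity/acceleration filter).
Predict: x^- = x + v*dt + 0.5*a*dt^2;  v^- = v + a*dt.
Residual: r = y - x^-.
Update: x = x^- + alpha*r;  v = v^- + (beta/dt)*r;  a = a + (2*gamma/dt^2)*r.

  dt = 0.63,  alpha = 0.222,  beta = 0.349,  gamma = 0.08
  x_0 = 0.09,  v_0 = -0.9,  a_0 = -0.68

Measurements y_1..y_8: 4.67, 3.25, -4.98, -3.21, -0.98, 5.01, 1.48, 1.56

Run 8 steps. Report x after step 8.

step 1: x_pred=-0.6119  r=5.2819  x^+=0.5606  v^+=1.5976  a^+=1.4493
step 2: x_pred=1.8548  r=1.3952  x^+=2.1645  v^+=3.2836  a^+=2.0117
step 3: x_pred=4.6324  r=-9.6124  x^+=2.4984  v^+=-0.7740  a^+=-1.8633
step 4: x_pred=1.6411  r=-4.8511  x^+=0.5641  v^+=-4.6352  a^+=-3.8188
step 5: x_pred=-3.1139  r=2.1339  x^+=-2.6402  v^+=-5.8589  a^+=-2.9586
step 6: x_pred=-6.9184  r=11.9284  x^+=-4.2703  v^+=-1.1149  a^+=1.8500
step 7: x_pred=-4.6056  r=6.0856  x^+=-3.2546  v^+=3.4218  a^+=4.3033
step 8: x_pred=-0.2449  r=1.8049  x^+=0.1558  v^+=7.1327  a^+=5.0308

x_post = 0.1558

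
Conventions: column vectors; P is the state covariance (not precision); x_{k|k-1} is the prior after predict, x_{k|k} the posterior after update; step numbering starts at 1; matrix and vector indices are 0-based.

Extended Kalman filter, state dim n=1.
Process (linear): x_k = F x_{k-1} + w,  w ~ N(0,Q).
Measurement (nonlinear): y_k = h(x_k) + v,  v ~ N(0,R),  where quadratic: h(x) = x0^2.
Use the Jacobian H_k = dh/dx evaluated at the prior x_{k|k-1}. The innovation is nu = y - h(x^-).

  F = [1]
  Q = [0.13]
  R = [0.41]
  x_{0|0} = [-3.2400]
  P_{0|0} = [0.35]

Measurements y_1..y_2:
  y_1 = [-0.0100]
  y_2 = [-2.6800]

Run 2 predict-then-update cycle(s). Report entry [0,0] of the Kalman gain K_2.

step 1: x^-=[-3.2400]  P^-=[0.4800]  H_jac=[-6.4800]  S=[20.5654]  K=[-0.1512]  nu=[-10.5076]  x^+=[-1.6508]  P^+=[0.0096]
step 2: x^-=[-1.6508]  P^-=[0.1396]  H_jac=[-3.3016]  S=[1.9314]  K=[-0.2386]  nu=[-5.4051]  x^+=[-0.3612]  P^+=[0.0296]

K[0,0] = -0.2386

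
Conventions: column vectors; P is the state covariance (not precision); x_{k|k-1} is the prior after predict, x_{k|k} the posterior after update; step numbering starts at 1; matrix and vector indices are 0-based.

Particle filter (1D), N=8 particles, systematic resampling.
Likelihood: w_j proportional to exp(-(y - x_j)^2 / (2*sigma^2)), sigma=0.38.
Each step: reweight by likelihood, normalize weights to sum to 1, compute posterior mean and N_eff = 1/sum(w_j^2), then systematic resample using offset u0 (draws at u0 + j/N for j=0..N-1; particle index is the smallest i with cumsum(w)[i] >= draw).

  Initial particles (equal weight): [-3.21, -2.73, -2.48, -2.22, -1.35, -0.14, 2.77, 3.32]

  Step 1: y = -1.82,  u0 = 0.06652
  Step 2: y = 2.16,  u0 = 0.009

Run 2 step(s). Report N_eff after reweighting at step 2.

step 1: w=[0.0009, 0.0431, 0.1677, 0.4355, 0.3527, 0.0000, 0.0000, 0.0000]  mean=-1.9796  Neff=2.9065  idx=[2, 2, 3, 3, 3, 4, 4, 4]
step 2: w=[0.0000, 0.0000, 0.0000, 0.0000, 0.0000, 0.3333, 0.3333, 0.3333]  mean=-1.3500  Neff=3.0000  idx=[5, 5, 5, 6, 6, 6, 7, 7]

N_eff = 3.0000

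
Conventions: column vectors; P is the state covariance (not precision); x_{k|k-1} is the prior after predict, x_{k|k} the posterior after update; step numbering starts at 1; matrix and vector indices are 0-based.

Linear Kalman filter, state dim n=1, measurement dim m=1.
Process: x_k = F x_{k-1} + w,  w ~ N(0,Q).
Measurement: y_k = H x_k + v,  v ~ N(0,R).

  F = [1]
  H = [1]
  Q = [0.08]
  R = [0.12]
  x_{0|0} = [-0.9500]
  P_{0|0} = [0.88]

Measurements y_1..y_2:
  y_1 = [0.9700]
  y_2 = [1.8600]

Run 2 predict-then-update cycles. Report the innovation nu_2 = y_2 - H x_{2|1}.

innov = [1.1033]

step 1: x^-=[-0.9500]  P^-=[0.9600]  S=[1.0800]  K=[0.8889]  nu=[1.9200]  x^+=[0.7567]  P^+=[0.1067]
step 2: x^-=[0.7567]  P^-=[0.1867]  S=[0.3067]  K=[0.6087]  nu=[1.1033]  x^+=[1.4283]  P^+=[0.0730]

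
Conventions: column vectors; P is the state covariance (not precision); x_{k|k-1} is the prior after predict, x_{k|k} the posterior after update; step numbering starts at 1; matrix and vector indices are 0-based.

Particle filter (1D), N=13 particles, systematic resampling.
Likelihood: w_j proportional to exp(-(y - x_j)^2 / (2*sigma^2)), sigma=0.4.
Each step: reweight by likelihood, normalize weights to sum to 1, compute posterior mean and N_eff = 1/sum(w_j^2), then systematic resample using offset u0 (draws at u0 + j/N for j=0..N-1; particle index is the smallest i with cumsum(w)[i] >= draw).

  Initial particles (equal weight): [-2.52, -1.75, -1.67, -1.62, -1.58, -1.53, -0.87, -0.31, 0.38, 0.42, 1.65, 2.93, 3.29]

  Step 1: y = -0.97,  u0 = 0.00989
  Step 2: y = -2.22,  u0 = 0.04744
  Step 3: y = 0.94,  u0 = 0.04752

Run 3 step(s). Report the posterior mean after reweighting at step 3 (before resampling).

step 1: w=[0.0002, 0.0585, 0.0847, 0.1046, 0.1225, 0.1470, 0.3797, 0.1004, 0.0013, 0.0009, 0.0000, 0.0000, 0.0000]  mean=-1.1930  Neff=4.7071  idx=[1, 2, 3, 3, 4, 5, 5, 6, 6, 6, 6, 6, 7]
step 2: w=[0.2194, 0.1700, 0.1420, 0.1420, 0.1216, 0.0988, 0.0988, 0.0015, 0.0015, 0.0015, 0.0015, 0.0015, 0.0000]  mean=-1.6288  Neff=6.5926  idx=[0, 0, 0, 1, 1, 2, 2, 3, 3, 4, 5, 5, 6]
step 3: w=[0.0061, 0.0061, 0.0061, 0.0229, 0.0229, 0.0513, 0.0513, 0.0513, 0.0513, 0.0969, 0.2113, 0.2113, 0.2113]  mean=-1.5637  Neff=6.4529  idx=[4, 6, 7, 9, 9, 10, 10, 11, 11, 11, 12, 12, 12]

post_mean = -1.5637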